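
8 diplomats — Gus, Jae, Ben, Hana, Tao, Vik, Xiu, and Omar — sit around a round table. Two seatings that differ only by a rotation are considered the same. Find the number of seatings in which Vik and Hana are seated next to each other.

Glue Vik and Hana into a block (2 internal orders). Seating 7 units around a circle gives (6)! arrangements.
So 2 × (6)! = 2 × 720 = 1440.

1440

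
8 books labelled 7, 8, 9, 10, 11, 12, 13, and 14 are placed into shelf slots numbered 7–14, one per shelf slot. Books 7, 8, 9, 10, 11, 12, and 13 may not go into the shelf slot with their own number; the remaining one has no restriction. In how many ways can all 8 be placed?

Let Aᵢ (for 7 ≤ i ≤ 13) be the placements that put book i in its forbidden shelf slot. Any j of these fix j positions, leaving (8−j)! ways to fill the rest, and there are C(7,j) ways to pick which j.
By inclusion–exclusion, the number of valid placements is Σ_{j=0}^{7} (−1)^j C(7,j)·(8−j)!.
Computing: 40320 − 35280 + 15120 − 4200 + 840 − 126 + 14 − 1 = 16687.

16687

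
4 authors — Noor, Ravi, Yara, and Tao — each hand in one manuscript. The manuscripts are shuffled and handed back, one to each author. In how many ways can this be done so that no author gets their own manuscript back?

Let Aᵢ be the assignments in which author i gets their own manuscript. We want the size of the complement of A₁∪…∪A_4.
By inclusion–exclusion this is Σ_{j=0}^{4} (−1)^j C(4,j)·(4−j)!.
Computing: 24 − 24 + 12 − 4 + 1 = 9.

9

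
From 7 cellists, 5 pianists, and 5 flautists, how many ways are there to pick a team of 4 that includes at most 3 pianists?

2375

Split by how many pianists are chosen (0 through 3).
Sum: C(5,0)·C(12,4) + C(5,1)·C(12,3) + C(5,2)·C(12,2) + C(5,3)·C(12,1) = 495 + 1100 + 660 + 120 = 2375.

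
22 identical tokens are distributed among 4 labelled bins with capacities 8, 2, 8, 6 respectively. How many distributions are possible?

By stars and bars, unrestricted non-negative solutions to x_1+…+x_4 = 22 number C(22+3,3) = 2300.
Subtract solutions that violate a single cap (substitute x_i' = x_i − (cap_i+1)): x_1 ≥ 9 gives C(16,3) = 560; x_2 ≥ 3 gives C(22,3) = 1540; x_3 ≥ 9 gives C(16,3) = 560; x_4 ≥ 7 gives C(18,3) = 816. Together 3476.
Add back pairs where two caps are both exceeded: 286 + 35 + 84 + 286 + 455 + 84 = 1230.
Subtract triples: 4 + 20 + 0 + 20 = 44.
By inclusion–exclusion the count is 2300 − 3476 + 1230 − 44 = 10.

10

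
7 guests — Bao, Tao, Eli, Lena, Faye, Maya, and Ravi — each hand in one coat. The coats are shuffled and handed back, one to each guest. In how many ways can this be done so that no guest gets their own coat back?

Let Aᵢ be the assignments in which guest i gets their own coat. We want the size of the complement of A₁∪…∪A_7.
By inclusion–exclusion this is Σ_{j=0}^{7} (−1)^j C(7,j)·(7−j)!.
Computing: 5040 − 5040 + 2520 − 840 + 210 − 42 + 7 − 1 = 1854.

1854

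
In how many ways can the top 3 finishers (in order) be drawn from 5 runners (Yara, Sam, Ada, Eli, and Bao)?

There are 5 choices for 1st place, 4 for 2nd, and 3 for 3rd.
That gives 5 × 4 × 3 = 60.

60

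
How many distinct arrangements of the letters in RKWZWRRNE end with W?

With the last slot taken by W, it remains to arrange the other 8 letters (RKZWRRNE).
Those 8 letters have R appearing 3 times, giving (8)!/(3!) = 6720.

6720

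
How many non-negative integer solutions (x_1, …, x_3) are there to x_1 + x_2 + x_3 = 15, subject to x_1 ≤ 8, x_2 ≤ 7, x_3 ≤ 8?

By stars and bars, unrestricted non-negative solutions to x_1+…+x_3 = 15 number C(15+2,2) = 136.
Subtract solutions that violate a single cap (substitute x_i' = x_i − (cap_i+1)): x_1 ≥ 9 gives C(8,2) = 28; x_2 ≥ 8 gives C(9,2) = 36; x_3 ≥ 9 gives C(8,2) = 28. Together 92.
No two caps can be exceeded simultaneously, so the pair terms are all 0.
By inclusion–exclusion the count is 136 − 92 + 0 = 44.

44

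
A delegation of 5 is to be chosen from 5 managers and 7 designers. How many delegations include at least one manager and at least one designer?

With no constraint there are C(12,5) = 792 possible selections.
Subtract selections that omit an entire group: no managers → C(7,5) = 21; no designers → C(5,5) = 1.
Both groups omitted at once is impossible, so 792 − 22 = 770.

770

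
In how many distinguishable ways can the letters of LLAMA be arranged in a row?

30

The 5 letters of LLAMA have repeats: A appearing twice and L appearing twice.
Dividing 5! = 120 by 2!·2! = 4 for the repeated letters gives 30.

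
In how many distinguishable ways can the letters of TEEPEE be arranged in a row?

30

Letter multiplicities in TEEPEE: E×4, P×1, T×1.
Dividing 6! = 720 by 4! = 24 for the repeated letters gives 30.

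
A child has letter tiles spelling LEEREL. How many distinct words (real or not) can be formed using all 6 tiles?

60

The 6 letters of LEEREL have repeats: E appearing 3 times and L appearing twice.
Dividing 6! = 720 by 3!·2! = 12 for the repeated letters gives 60.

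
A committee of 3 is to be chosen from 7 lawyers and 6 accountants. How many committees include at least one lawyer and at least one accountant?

231

With no constraint there are C(13,3) = 286 possible selections.
Selections missing a whole group: no lawyers → C(6,3) = 20; no accountants → C(7,3) = 35.
Both groups omitted at once is impossible, so 286 − 55 = 231.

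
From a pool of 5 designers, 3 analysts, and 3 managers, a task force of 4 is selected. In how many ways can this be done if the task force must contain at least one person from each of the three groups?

With no constraint there are C(11,4) = 330 possible selections.
Subtract selections that omit an entire group: no designers → C(6,4) = 15; no analysts → C(8,4) = 70; no managers → C(8,4) = 70.
Add back selections omitting two groups (i.e. drawn from a single group): C(5,4) + C(3,4) + C(3,4) = 5.
By inclusion–exclusion: 330 − 155 + 5 = 180.

180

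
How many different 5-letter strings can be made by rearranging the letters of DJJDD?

10

DJJDD has 5 letters with D appearing 3 times and J appearing twice.
The number of distinct arrangements is 5!/(3!·2!) = 120/12 = 10.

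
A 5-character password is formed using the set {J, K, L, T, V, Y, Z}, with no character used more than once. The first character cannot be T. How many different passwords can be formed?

The first character has 7−1 = 6 choices (anything except T).
The remaining 4 characters are filled from the other 6 symbols without repetition: 6 × 5 × 4 × 3 = 360.
Total: 6 × 360 = 2160.

2160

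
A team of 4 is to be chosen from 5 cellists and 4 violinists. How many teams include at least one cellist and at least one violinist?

120

With no constraint there are C(9,4) = 126 possible selections.
Subtract selections that omit an entire group: no cellists → C(4,4) = 1; no violinists → C(5,4) = 5.
Both groups omitted at once is impossible, so 126 − 6 = 120.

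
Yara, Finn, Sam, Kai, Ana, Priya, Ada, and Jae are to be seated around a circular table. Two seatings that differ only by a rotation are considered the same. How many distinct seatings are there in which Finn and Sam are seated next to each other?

1440

Treat {Finn, Sam} as one unit (2 internal orders) and seat the resulting 7 units around the table: (6)! circular arrangements.
So 2 × (6)! = 2 × 720 = 1440.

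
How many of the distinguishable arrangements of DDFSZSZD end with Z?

With the last slot taken by Z, it remains to arrange the other 7 letters (DDFSSZD).
Those 7 letters have D appearing 3 times and S appearing twice, giving (7)!/(3!·2!) = 420.

420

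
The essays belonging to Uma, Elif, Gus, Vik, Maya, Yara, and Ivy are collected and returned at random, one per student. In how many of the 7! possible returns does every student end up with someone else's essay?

This is the derangement count D_7: permutations of 7 items with no fixed point.
By inclusion–exclusion this is Σ_{j=0}^{7} (−1)^j C(7,j)·(7−j)!.
Computing: 5040 − 5040 + 2520 − 840 + 210 − 42 + 7 − 1 = 1854.

1854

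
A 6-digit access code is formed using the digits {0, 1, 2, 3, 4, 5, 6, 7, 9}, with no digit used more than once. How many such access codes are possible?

60480

This is a permutation of 6 out of 9: P(9,6) = 9!/3!.
That product is 9 × 8 × 7 × 6 × 5 × 4 = 60480.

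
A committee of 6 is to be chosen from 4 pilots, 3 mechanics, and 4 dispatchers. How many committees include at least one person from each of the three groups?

Unrestricted: C(11,6) = 462 ways to pick any 6 of the 11.
Subtract selections that omit an entire group: no pilots → C(7,6) = 7; no mechanics → C(8,6) = 28; no dispatchers → C(7,6) = 7.
Add back selections omitting two groups (i.e. drawn from a single group): C(4,6) + C(3,6) + C(4,6) = 0.
By inclusion–exclusion: 462 − 42 + 0 = 420.

420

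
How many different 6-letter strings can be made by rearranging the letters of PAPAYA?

60

PAPAYA has 6 letters with A appearing 3 times and P appearing twice.
So there are 6! / (3!·2!) = 60 distinguishable arrangements.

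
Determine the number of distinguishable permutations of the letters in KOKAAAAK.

280

The 8 letters of KOKAAAAK have repeats: A appearing 4 times and K appearing 3 times.
So there are 8! / (4!·3!) = 280 distinguishable arrangements.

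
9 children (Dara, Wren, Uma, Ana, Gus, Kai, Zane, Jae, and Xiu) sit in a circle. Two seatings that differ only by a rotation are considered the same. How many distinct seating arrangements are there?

40320

Seat Dara anywhere (absorbing the rotational symmetry), then permute the other 8: (8)! = 40320.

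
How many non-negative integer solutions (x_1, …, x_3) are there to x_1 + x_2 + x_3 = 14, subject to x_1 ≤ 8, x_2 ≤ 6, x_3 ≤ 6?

28

Ignoring the caps, the number of non-negative solutions to x_1+…+x_3 = 14 is C(16,2) = 120.
Subtract solutions that violate a single cap (substitute x_i' = x_i − (cap_i+1)): x_1 ≥ 9 gives C(7,2) = 21; x_2 ≥ 7 gives C(9,2) = 36; x_3 ≥ 7 gives C(9,2) = 36. Together 93.
Add back pairs where two caps are both exceeded: 0 + 0 + 1 = 1.
By inclusion–exclusion the count is 120 − 93 + 1 = 28.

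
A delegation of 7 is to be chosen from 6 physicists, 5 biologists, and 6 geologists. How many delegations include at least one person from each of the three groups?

Total 7-person selections from all 17: C(17,7) = 19448.
Selections missing a whole group: no physicists → C(11,7) = 330; no biologists → C(12,7) = 792; no geologists → C(11,7) = 330.
Add back selections omitting two groups (i.e. drawn from a single group): C(6,7) + C(5,7) + C(6,7) = 0.
By inclusion–exclusion: 19448 − 1452 + 0 = 17996.

17996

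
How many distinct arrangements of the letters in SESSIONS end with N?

With the last slot taken by N, it remains to arrange the other 7 letters (SESSIOS).
Those 7 letters have S appearing 4 times, giving (7)!/(4!) = 210.

210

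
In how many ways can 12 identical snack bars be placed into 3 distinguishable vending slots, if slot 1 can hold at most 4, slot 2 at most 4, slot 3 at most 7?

10

By stars and bars, unrestricted non-negative solutions to x_1+…+x_3 = 12 number C(12+2,2) = 91.
Subtract solutions that violate a single cap (substitute x_i' = x_i − (cap_i+1)): x_1 ≥ 5 gives C(9,2) = 36; x_2 ≥ 5 gives C(9,2) = 36; x_3 ≥ 8 gives C(6,2) = 15. Together 87.
Add back pairs where two caps are both exceeded: 6 + 0 + 0 = 6.
By inclusion–exclusion the count is 91 − 87 + 6 = 10.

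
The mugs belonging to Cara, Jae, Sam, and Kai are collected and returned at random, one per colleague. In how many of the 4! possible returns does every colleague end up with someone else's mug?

9

This is the derangement count D_4: permutations of 4 items with no fixed point.
By inclusion–exclusion this is Σ_{j=0}^{4} (−1)^j C(4,j)·(4−j)!.
Computing: 24 − 24 + 12 − 4 + 1 = 9.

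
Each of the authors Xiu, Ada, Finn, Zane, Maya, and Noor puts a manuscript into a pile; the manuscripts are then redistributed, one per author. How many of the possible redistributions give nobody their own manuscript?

265

Count assignments avoiding every fixed point. For any j of the 6 authors fixed to their own manuscript, the other 6−j can be arranged in (6−j)! ways.
By inclusion–exclusion this is Σ_{j=0}^{6} (−1)^j C(6,j)·(6−j)!.
Computing: 720 − 720 + 360 − 120 + 30 − 6 + 1 = 265.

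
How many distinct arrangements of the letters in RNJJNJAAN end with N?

With the last slot taken by N, it remains to arrange the other 8 letters (RJJNJAAN).
Those 8 letters have A appearing twice, J appearing 3 times, and N appearing twice, giving (8)!/(3!·2!·2!) = 1680.

1680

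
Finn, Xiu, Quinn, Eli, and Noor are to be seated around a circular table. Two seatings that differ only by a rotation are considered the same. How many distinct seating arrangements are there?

Around a circle, 5 distinct people have 5!/5 = (4)! = 24 rotationally distinct seatings.

24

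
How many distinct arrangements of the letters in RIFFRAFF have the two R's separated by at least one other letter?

630

Total arrangements of RIFFRAFF: 8!/(4!·2!) = 840.
If the two R's are adjacent, glue them into one block, leaving 7 items to arrange: (7)!/(4!) = 210 ways.
Hence 840 − 210 = 630.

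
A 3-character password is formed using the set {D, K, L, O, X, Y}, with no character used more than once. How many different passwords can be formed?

This is a permutation of 3 out of 6: P(6,3) = 6!/3!.
That product is 6 × 5 × 4 = 120.

120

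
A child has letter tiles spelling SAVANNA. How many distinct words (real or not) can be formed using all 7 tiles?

The 7 letters of SAVANNA have repeats: A appearing 3 times and N appearing twice.
So there are 7! / (3!·2!) = 420 distinguishable arrangements.

420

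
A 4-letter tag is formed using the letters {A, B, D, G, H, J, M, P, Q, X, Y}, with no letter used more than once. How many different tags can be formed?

7920

This is a permutation of 4 out of 11: P(11,4) = 11!/7!.
11 × 10 × 9 × 8 = 7920.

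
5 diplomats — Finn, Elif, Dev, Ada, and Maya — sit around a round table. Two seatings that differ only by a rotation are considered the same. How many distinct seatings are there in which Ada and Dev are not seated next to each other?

12

Without the restriction there are (4)! = 24 seatings.
Those with Ada next to Dev: fuse the pair into one unit and seat 4 units around a circle — 2·(3)! = 12.
Subtracting, 24 − 12 = 12.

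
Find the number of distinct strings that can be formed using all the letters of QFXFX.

QFXFX has 5 letters with F appearing twice and X appearing twice.
The number of distinct arrangements is 5!/(2!·2!) = 120/4 = 30.

30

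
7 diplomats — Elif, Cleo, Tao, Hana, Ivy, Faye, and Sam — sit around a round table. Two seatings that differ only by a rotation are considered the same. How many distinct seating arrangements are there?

Seat Elif anywhere (absorbing the rotational symmetry), then permute the other 6: (6)! = 720.

720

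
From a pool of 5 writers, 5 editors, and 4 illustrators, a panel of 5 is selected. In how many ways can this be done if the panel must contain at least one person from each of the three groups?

1500

With no constraint there are C(14,5) = 2002 possible selections.
Selections missing a whole group: no writers → C(9,5) = 126; no editors → C(9,5) = 126; no illustrators → C(10,5) = 252.
Add back selections omitting two groups (i.e. drawn from a single group): C(5,5) + C(5,5) + C(4,5) = 2.
By inclusion–exclusion: 2002 − 504 + 2 = 1500.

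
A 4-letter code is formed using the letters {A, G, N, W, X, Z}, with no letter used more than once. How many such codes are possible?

This is a permutation of 4 out of 6: P(6,4) = 6!/2!.
That product is 6 × 5 × 4 × 3 = 360.

360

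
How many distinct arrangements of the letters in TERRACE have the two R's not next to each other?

Total arrangements of TERRACE: 7!/(2!·2!) = 1260.
If the two R's are adjacent, glue them into one block, leaving 6 items to arrange: (6)!/(2!) = 360 ways.
Hence 1260 − 360 = 900.

900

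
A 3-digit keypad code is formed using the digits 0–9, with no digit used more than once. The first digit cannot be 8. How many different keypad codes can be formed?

The first digit has 10−1 = 9 choices (anything except 8).
The remaining 2 digits are filled from the other 9 symbols without repetition: 9 × 8 = 72.
Total: 9 × 72 = 648.

648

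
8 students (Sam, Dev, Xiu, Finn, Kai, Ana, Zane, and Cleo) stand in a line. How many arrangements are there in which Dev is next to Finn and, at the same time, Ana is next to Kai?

Treat {Dev,Finn} as one block (2 orders) and {Ana,Kai} as another (2 orders).
That leaves 6 units to arrange: 2 × 2 × 6! = 4 × 720 = 2880.

2880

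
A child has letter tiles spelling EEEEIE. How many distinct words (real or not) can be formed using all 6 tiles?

6

The 6 letters of EEEEIE have repeats: E appearing 5 times.
Dividing 6! = 720 by 5! = 120 for the repeated letters gives 6.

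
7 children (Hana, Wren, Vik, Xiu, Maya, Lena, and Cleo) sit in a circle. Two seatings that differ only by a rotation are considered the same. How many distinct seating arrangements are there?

720

Seat Hana anywhere (absorbing the rotational symmetry), then permute the other 6: (6)! = 720.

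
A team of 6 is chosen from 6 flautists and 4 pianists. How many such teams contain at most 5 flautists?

Split by how many flautists are chosen (0 through 5).
Sum: C(6,0)·C(4,6) + C(6,1)·C(4,5) + C(6,2)·C(4,4) + C(6,3)·C(4,3) + C(6,4)·C(4,2) + C(6,5)·C(4,1) = 0 + 0 + 15 + 80 + 90 + 24 = 209.

209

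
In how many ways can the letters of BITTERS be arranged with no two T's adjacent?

1800

Total arrangements of BITTERS: 7!/(2!) = 2520.
If the two T's are adjacent, glue them into one block, leaving 6 items to arrange: (6)! = 720 ways.
Subtracting, 2520 − 720 = 1800 arrangements keep the T's apart.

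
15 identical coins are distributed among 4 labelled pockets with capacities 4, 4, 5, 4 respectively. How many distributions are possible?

10

By stars and bars, unrestricted non-negative solutions to x_1+…+x_4 = 15 number C(15+3,3) = 816.
Subtract solutions that violate a single cap (substitute x_i' = x_i − (cap_i+1)): x_1 ≥ 5 gives C(13,3) = 286; x_2 ≥ 5 gives C(13,3) = 286; x_3 ≥ 6 gives C(12,3) = 220; x_4 ≥ 5 gives C(13,3) = 286. Together 1078.
Add back pairs where two caps are both exceeded: 56 + 35 + 56 + 35 + 56 + 35 = 273.
Subtract triples: 0 + 1 + 0 + 0 = 1.
By inclusion–exclusion the count is 816 − 1078 + 273 − 1 = 10.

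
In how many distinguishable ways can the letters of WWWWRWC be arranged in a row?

42

Letter multiplicities in WWWWRWC: C×1, R×1, W×5.
Dividing 7! = 5040 by 5! = 120 for the repeated letters gives 42.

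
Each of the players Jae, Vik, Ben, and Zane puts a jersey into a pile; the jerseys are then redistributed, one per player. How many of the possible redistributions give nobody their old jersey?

9

This is the derangement count D_4: permutations of 4 items with no fixed point.
By inclusion–exclusion this is Σ_{j=0}^{4} (−1)^j C(4,j)·(4−j)!.
Computing: 24 − 24 + 12 − 4 + 1 = 9.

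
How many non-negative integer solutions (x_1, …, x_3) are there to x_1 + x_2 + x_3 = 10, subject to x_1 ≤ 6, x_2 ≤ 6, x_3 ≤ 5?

31

Without the upper bounds there are C(12,2) = 66 ways to split 10 among 3 variables.
Subtract solutions that violate a single cap (substitute x_i' = x_i − (cap_i+1)): x_1 ≥ 7 gives C(5,2) = 10; x_2 ≥ 7 gives C(5,2) = 10; x_3 ≥ 6 gives C(6,2) = 15. Together 35.
No two caps can be exceeded simultaneously, so the pair terms are all 0.
By inclusion–exclusion the count is 66 − 35 + 0 = 31.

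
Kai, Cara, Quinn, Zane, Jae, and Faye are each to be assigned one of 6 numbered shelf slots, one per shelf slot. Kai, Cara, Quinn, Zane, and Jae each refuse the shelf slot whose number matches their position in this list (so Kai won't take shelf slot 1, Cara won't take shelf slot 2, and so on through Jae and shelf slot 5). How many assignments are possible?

Let Aᵢ (for 1 ≤ i ≤ 5) be the placements that put person i in their forbidden shelf slot. Any j of these fix j positions, leaving (6−j)! ways to fill the rest, and there are C(5,j) ways to pick which j.
By inclusion–exclusion, the number of valid placements is Σ_{j=0}^{5} (−1)^j C(5,j)·(6−j)!.
Computing: 720 − 600 + 240 − 60 + 10 − 1 = 309.

309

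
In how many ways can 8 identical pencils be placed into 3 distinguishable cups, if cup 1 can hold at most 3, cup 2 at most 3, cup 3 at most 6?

13

Ignoring the caps, the number of non-negative solutions to x_1+…+x_3 = 8 is C(10,2) = 45.
Subtract solutions that violate a single cap (substitute x_i' = x_i − (cap_i+1)): x_1 ≥ 4 gives C(6,2) = 15; x_2 ≥ 4 gives C(6,2) = 15; x_3 ≥ 7 gives C(3,2) = 3. Together 33.
Add back pairs where two caps are both exceeded: 1 + 0 + 0 = 1.
By inclusion–exclusion the count is 45 − 33 + 1 = 13.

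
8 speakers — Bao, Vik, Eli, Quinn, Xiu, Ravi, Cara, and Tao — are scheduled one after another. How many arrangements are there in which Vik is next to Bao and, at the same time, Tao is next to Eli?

2880

Treat {Vik,Bao} as one block (2 orders) and {Tao,Eli} as another (2 orders).
That leaves 6 units to arrange: 2 × 2 × 6! = 4 × 720 = 2880.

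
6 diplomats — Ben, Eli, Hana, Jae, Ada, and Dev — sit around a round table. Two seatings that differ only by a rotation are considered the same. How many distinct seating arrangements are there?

Fix one person's seat to break rotational symmetry; the remaining 5 people can be arranged in (5)! = 120 ways.

120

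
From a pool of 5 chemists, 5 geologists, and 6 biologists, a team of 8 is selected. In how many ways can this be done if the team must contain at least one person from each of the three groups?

With no constraint there are C(16,8) = 12870 possible selections.
Subtract selections that omit an entire group: no chemists → C(11,8) = 165; no geologists → C(11,8) = 165; no biologists → C(10,8) = 45.
Add back selections omitting two groups (i.e. drawn from a single group): C(5,8) + C(5,8) + C(6,8) = 0.
By inclusion–exclusion: 12870 − 375 + 0 = 12495.

12495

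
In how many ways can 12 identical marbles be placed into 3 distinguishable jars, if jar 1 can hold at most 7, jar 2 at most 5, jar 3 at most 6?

Without the upper bounds there are C(14,2) = 91 ways to split 12 among 3 jars.
Subtract solutions that violate a single cap (substitute x_i' = x_i − (cap_i+1)): x_1 ≥ 8 gives C(6,2) = 15; x_2 ≥ 6 gives C(8,2) = 28; x_3 ≥ 7 gives C(7,2) = 21. Together 64.
No two caps can be exceeded simultaneously, so the pair terms are all 0.
By inclusion–exclusion the count is 91 − 64 + 0 = 27.

27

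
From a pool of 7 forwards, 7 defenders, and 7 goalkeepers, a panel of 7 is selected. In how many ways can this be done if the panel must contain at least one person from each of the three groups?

With no constraint there are C(21,7) = 116280 possible selections.
Selections missing a whole group: no forwards → C(14,7) = 3432; no defenders → C(14,7) = 3432; no goalkeepers → C(14,7) = 3432.
Add back selections omitting two groups (i.e. drawn from a single group): C(7,7) + C(7,7) + C(7,7) = 3.
By inclusion–exclusion: 116280 − 10296 + 3 = 105987.

105987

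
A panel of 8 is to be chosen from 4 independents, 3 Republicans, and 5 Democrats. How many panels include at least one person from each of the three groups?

With no constraint there are C(12,8) = 495 possible selections.
Selections missing a whole group: no independents → C(8,8) = 1; no Republicans → C(9,8) = 9; no Democrats → C(7,8) = 0.
Add back selections omitting two groups (i.e. drawn from a single group): C(4,8) + C(3,8) + C(5,8) = 0.
By inclusion–exclusion: 495 − 10 + 0 = 485.

485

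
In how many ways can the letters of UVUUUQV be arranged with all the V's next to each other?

Treat the 2 copies of V as a single block. The multiset to arrange is then {VV, Q, U, U, U, U}, 6 items in all.
That gives (6)!/(4!) = 30 arrangements.

30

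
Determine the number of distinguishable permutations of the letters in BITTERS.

BITTERS has 7 letters with T appearing twice.
The number of distinct arrangements is 7!/(2!) = 5040/2 = 2520.

2520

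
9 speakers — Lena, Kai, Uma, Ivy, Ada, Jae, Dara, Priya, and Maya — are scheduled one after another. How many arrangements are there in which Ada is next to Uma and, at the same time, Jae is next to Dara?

20160

Treat {Ada,Uma} as one block (2 orders) and {Jae,Dara} as another (2 orders).
That leaves 7 units to arrange: 2 × 2 × 7! = 4 × 5040 = 20160.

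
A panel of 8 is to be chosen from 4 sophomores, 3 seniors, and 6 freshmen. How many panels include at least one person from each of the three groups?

1233

Total 8-person selections from all 13: C(13,8) = 1287.
Selections missing a whole group: no sophomores → C(9,8) = 9; no seniors → C(10,8) = 45; no freshmen → C(7,8) = 0.
Add back selections omitting two groups (i.e. drawn from a single group): C(4,8) + C(3,8) + C(6,8) = 0.
By inclusion–exclusion: 1287 − 54 + 0 = 1233.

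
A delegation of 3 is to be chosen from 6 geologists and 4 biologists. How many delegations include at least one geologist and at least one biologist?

Total 3-person selections from all 10: C(10,3) = 120.
Subtract selections that omit an entire group: no geologists → C(4,3) = 4; no biologists → C(6,3) = 20.
Both groups omitted at once is impossible, so 120 − 24 = 96.

96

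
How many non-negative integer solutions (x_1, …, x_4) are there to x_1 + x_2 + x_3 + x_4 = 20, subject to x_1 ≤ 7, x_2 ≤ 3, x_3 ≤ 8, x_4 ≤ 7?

By stars and bars, unrestricted non-negative solutions to x_1+…+x_4 = 20 number C(20+3,3) = 1771.
Subtract solutions that violate a single cap (substitute x_i' = x_i − (cap_i+1)): x_1 ≥ 8 gives C(15,3) = 455; x_2 ≥ 4 gives C(19,3) = 969; x_3 ≥ 9 gives C(14,3) = 364; x_4 ≥ 8 gives C(15,3) = 455. Together 2243.
Add back pairs where two caps are both exceeded: 165 + 20 + 35 + 120 + 165 + 20 = 525.
Subtract triples: 0 + 1 + 0 + 0 = 1.
By inclusion–exclusion the count is 1771 − 2243 + 525 − 1 = 52.

52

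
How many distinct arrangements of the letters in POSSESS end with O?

30

With the last slot taken by O, it remains to arrange the other 6 letters (PSSESS).
Those 6 letters have S appearing 4 times, giving (6)!/(4!) = 30.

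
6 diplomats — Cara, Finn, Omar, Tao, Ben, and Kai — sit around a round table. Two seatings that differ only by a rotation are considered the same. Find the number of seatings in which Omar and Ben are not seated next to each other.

All circular seatings of 6 people number (5)! = 120.
Seatings with Omar beside Ben: treat them as a block with 2 internal orders, giving 2 × (4)! = 48.
Subtracting, 120 − 48 = 72.

72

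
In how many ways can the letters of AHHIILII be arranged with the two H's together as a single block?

210

Treat the 2 copies of H as a single block. The multiset to arrange is then {HH, A, I, I, I, I, L}, 7 items in all.
That gives (7)!/(4!) = 210 arrangements.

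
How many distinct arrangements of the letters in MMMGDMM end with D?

Fix D in the last position and arrange the remaining 6 letters.
Those 6 letters have M appearing 5 times, giving (6)!/(5!) = 6.

6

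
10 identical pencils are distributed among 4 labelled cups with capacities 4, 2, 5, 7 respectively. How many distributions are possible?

By stars and bars, unrestricted non-negative solutions to x_1+…+x_4 = 10 number C(10+3,3) = 286.
Subtract solutions that violate a single cap (substitute x_i' = x_i − (cap_i+1)): x_1 ≥ 5 gives C(8,3) = 56; x_2 ≥ 3 gives C(10,3) = 120; x_3 ≥ 6 gives C(7,3) = 35; x_4 ≥ 8 gives C(5,3) = 10. Together 221.
Add back pairs where two caps are both exceeded: 10 + 0 + 0 + 4 + 0 + 0 = 14.
By inclusion–exclusion the count is 286 − 221 + 14 = 79.

79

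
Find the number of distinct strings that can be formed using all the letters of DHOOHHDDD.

DHOOHHDDD has 9 letters with D appearing 4 times, H appearing 3 times, and O appearing twice.
So there are 9! / (4!·3!·2!) = 1260 distinguishable arrangements.

1260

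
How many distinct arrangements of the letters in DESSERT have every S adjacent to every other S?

Treat the 2 copies of S as a single block. The multiset to arrange is then {SS, D, E, E, R, T}, 6 items in all.
That gives (6)!/(2!) = 360 arrangements.

360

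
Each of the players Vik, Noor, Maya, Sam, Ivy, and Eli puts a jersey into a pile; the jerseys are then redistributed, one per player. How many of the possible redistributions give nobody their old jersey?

265

Count assignments avoiding every fixed point. For any j of the 6 players fixed to their old jersey, the other 6−j can be arranged in (6−j)! ways.
By inclusion–exclusion this is Σ_{j=0}^{6} (−1)^j C(6,j)·(6−j)!.
Computing: 720 − 720 + 360 − 120 + 30 − 6 + 1 = 265.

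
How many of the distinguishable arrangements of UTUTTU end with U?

10

Fix U in the last position and arrange the remaining 5 letters.
Those 5 letters have T appearing 3 times and U appearing twice, giving (5)!/(3!·2!) = 10.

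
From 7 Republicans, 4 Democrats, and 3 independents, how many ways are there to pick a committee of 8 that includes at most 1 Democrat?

525

Split by how many Democrats are chosen (0 through 1).
Sum: C(4,0)·C(10,8) + C(4,1)·C(10,7) = 45 + 480 = 525.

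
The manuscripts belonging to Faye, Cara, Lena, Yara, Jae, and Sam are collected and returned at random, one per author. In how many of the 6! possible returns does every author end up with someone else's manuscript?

Count assignments avoiding every fixed point. For any j of the 6 authors fixed to their own manuscript, the other 6−j can be arranged in (6−j)! ways.
By inclusion–exclusion this is Σ_{j=0}^{6} (−1)^j C(6,j)·(6−j)!.
Computing: 720 − 720 + 360 − 120 + 30 − 6 + 1 = 265.

265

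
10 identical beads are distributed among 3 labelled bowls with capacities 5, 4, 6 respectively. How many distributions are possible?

20

Without the upper bounds there are C(12,2) = 66 ways to split 10 among 3 bowls.
Subtract solutions that violate a single cap (substitute x_i' = x_i − (cap_i+1)): x_1 ≥ 6 gives C(6,2) = 15; x_2 ≥ 5 gives C(7,2) = 21; x_3 ≥ 7 gives C(5,2) = 10. Together 46.
No two caps can be exceeded simultaneously, so the pair terms are all 0.
By inclusion–exclusion the count is 66 − 46 + 0 = 20.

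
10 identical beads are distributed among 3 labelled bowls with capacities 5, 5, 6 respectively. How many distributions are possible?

Ignoring the caps, the number of non-negative solutions to x_1+…+x_3 = 10 is C(12,2) = 66.
Subtract solutions that violate a single cap (substitute x_i' = x_i − (cap_i+1)): x_1 ≥ 6 gives C(6,2) = 15; x_2 ≥ 6 gives C(6,2) = 15; x_3 ≥ 7 gives C(5,2) = 10. Together 40.
No two caps can be exceeded simultaneously, so the pair terms are all 0.
By inclusion–exclusion the count is 66 − 40 + 0 = 26.

26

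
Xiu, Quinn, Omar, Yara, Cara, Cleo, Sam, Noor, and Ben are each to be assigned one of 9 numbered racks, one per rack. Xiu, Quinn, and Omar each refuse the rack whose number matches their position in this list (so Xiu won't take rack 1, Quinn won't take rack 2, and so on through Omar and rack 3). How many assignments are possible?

Let Aᵢ (for i ∈ {1, 2, 3}) be the placements that put person i in their forbidden rack. Any j of these fix j positions, leaving (9−j)! ways to fill the rest, and there are C(3,j) ways to pick which j.
By inclusion–exclusion, the number of valid placements is Σ_{j=0}^{3} (−1)^j C(3,j)·(9−j)!.
Computing: 362880 − 120960 + 15120 − 720 = 256320.

256320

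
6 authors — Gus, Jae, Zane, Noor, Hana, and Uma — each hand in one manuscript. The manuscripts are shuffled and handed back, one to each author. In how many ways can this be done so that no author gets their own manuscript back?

265

Let Aᵢ be the assignments in which author i gets their own manuscript. We want the size of the complement of A₁∪…∪A_6.
By inclusion–exclusion this is Σ_{j=0}^{6} (−1)^j C(6,j)·(6−j)!.
Computing: 720 − 720 + 360 − 120 + 30 − 6 + 1 = 265.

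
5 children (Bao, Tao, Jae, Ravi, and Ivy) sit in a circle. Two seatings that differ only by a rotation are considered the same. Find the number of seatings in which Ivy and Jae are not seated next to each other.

12

All circular seatings of 5 people number (4)! = 24.
Seatings with Ivy beside Jae: treat them as a block with 2 internal orders, giving 2 × (3)! = 12.
Subtracting, 24 − 12 = 12.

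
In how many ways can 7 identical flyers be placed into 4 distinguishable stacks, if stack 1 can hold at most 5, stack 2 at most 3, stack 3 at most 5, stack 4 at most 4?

Without the upper bounds there are C(10,3) = 120 ways to split 7 among 4 stacks.
Subtract solutions that violate a single cap (substitute x_i' = x_i − (cap_i+1)): x_1 ≥ 6 gives C(4,3) = 4; x_2 ≥ 4 gives C(6,3) = 20; x_3 ≥ 6 gives C(4,3) = 4; x_4 ≥ 5 gives C(5,3) = 10. Together 38.
No two caps can be exceeded simultaneously, so the pair terms are all 0.
By inclusion–exclusion the count is 120 − 38 + 0 = 82.

82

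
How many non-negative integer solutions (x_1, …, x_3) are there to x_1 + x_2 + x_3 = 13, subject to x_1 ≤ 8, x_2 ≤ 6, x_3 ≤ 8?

Without the upper bounds there are C(15,2) = 105 ways to split 13 among 3 variables.
Subtract solutions that violate a single cap (substitute x_i' = x_i − (cap_i+1)): x_1 ≥ 9 gives C(6,2) = 15; x_2 ≥ 7 gives C(8,2) = 28; x_3 ≥ 9 gives C(6,2) = 15. Together 58.
No two caps can be exceeded simultaneously, so the pair terms are all 0.
By inclusion–exclusion the count is 105 − 58 + 0 = 47.

47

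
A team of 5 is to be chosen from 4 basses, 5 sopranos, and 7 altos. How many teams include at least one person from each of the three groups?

3010

Unrestricted: C(16,5) = 4368 ways to pick any 5 of the 16.
Subtract selections that omit an entire group: no basses → C(12,5) = 792; no sopranos → C(11,5) = 462; no altos → C(9,5) = 126.
Add back selections omitting two groups (i.e. drawn from a single group): C(4,5) + C(5,5) + C(7,5) = 22.
By inclusion–exclusion: 4368 − 1380 + 22 = 3010.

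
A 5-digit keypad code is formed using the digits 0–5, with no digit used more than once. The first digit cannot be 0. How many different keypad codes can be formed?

600

The first digit has 6−1 = 5 choices (anything except 0).
The remaining 4 digits are filled from the other 5 symbols without repetition: 5 × 4 × 3 × 2 = 120.
Total: 5 × 120 = 600.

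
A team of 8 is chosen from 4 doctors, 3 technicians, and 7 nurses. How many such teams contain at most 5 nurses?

Split by how many nurses are chosen (0 through 5).
Sum: C(7,0)·C(7,8) + C(7,1)·C(7,7) + C(7,2)·C(7,6) + C(7,3)·C(7,5) + C(7,4)·C(7,4) + C(7,5)·C(7,3) = 0 + 7 + 147 + 735 + 1225 + 735 = 2849.

2849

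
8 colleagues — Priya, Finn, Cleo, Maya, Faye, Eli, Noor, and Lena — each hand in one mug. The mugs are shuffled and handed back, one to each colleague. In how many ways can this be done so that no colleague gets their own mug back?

This is the derangement count D_8: permutations of 8 items with no fixed point.
By inclusion–exclusion this is Σ_{j=0}^{8} (−1)^j C(8,j)·(8−j)!.
Computing: 40320 − 40320 + 20160 − 6720 + 1680 − 336 + 56 − 8 + 1 = 14833.

14833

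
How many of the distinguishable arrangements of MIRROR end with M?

With the last slot taken by M, it remains to arrange the other 5 letters (IRROR).
Those 5 letters have R appearing 3 times, giving (5)!/(3!) = 20.

20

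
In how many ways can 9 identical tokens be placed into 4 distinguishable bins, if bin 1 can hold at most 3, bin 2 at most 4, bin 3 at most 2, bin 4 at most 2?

Ignoring the caps, the number of non-negative solutions to x_1+…+x_4 = 9 is C(12,3) = 220.
Subtract solutions that violate a single cap (substitute x_i' = x_i − (cap_i+1)): x_1 ≥ 4 gives C(8,3) = 56; x_2 ≥ 5 gives C(7,3) = 35; x_3 ≥ 3 gives C(9,3) = 84; x_4 ≥ 3 gives C(9,3) = 84. Together 259.
Add back pairs where two caps are both exceeded: 1 + 10 + 10 + 4 + 4 + 20 = 49.
By inclusion–exclusion the count is 220 − 259 + 49 = 10.

10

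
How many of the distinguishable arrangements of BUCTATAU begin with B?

Fix B in the first position and arrange the remaining 7 letters.
Those 7 letters have A appearing twice, T appearing twice, and U appearing twice, giving (7)!/(2!·2!·2!) = 630.

630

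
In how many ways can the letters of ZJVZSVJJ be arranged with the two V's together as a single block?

420

Treat the 2 copies of V as a single block. The multiset to arrange is then {VV, J, J, J, S, Z, Z}, 7 items in all.
That gives (7)!/(3!·2!) = 420 arrangements.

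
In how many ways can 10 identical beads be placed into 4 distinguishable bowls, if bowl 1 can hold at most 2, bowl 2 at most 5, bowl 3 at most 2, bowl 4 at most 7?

By stars and bars, unrestricted non-negative solutions to x_1+…+x_4 = 10 number C(10+3,3) = 286.
Subtract solutions that violate a single cap (substitute x_i' = x_i − (cap_i+1)): x_1 ≥ 3 gives C(10,3) = 120; x_2 ≥ 6 gives C(7,3) = 35; x_3 ≥ 3 gives C(10,3) = 120; x_4 ≥ 8 gives C(5,3) = 10. Together 285.
Add back pairs where two caps are both exceeded: 4 + 35 + 0 + 4 + 0 + 0 = 43.
By inclusion–exclusion the count is 286 − 285 + 43 = 44.

44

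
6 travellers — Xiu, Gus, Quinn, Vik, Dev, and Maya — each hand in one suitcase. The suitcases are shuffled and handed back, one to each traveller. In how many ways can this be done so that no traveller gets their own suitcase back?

This is the derangement count D_6: permutations of 6 items with no fixed point.
By inclusion–exclusion this is Σ_{j=0}^{6} (−1)^j C(6,j)·(6−j)!.
Computing: 720 − 720 + 360 − 120 + 30 − 6 + 1 = 265.

265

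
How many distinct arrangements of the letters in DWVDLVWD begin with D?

Fix D in the first position and arrange the remaining 7 letters.
Those 7 letters have D appearing twice, V appearing twice, and W appearing twice, giving (7)!/(2!·2!·2!) = 630.

630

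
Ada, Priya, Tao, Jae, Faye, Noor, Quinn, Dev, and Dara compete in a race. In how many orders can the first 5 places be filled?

15120

There are 9 choices for 1st place, 8 for 2nd, and so on down to 5 for position 5.
That gives 9 × 8 × 7 × 6 × 5 = 15120.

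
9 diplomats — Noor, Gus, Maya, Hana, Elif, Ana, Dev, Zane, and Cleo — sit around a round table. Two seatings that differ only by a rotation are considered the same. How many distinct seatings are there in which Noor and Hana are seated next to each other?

10080

Treat {Noor, Hana} as one unit (2 internal orders) and seat the resulting 8 units around the table: (7)! circular arrangements.
So 2 × (7)! = 2 × 5040 = 10080.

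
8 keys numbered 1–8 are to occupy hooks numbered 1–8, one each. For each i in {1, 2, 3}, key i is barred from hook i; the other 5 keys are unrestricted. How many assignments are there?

27240

Let Aᵢ (for i ∈ {1, 2, 3}) be the placements that put key i in its forbidden hook. Any j of these fix j positions, leaving (8−j)! ways to fill the rest, and there are C(3,j) ways to pick which j.
By inclusion–exclusion, the number of valid placements is Σ_{j=0}^{3} (−1)^j C(3,j)·(8−j)!.
Computing: 40320 − 15120 + 2160 − 120 = 27240.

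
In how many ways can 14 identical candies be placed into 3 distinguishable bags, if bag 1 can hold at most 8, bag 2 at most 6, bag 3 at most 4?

By stars and bars, unrestricted non-negative solutions to x_1+…+x_3 = 14 number C(14+2,2) = 120.
Subtract solutions that violate a single cap (substitute x_i' = x_i − (cap_i+1)): x_1 ≥ 9 gives C(7,2) = 21; x_2 ≥ 7 gives C(9,2) = 36; x_3 ≥ 5 gives C(11,2) = 55. Together 112.
Add back pairs where two caps are both exceeded: 0 + 1 + 6 = 7.
By inclusion–exclusion the count is 120 − 112 + 7 = 15.

15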